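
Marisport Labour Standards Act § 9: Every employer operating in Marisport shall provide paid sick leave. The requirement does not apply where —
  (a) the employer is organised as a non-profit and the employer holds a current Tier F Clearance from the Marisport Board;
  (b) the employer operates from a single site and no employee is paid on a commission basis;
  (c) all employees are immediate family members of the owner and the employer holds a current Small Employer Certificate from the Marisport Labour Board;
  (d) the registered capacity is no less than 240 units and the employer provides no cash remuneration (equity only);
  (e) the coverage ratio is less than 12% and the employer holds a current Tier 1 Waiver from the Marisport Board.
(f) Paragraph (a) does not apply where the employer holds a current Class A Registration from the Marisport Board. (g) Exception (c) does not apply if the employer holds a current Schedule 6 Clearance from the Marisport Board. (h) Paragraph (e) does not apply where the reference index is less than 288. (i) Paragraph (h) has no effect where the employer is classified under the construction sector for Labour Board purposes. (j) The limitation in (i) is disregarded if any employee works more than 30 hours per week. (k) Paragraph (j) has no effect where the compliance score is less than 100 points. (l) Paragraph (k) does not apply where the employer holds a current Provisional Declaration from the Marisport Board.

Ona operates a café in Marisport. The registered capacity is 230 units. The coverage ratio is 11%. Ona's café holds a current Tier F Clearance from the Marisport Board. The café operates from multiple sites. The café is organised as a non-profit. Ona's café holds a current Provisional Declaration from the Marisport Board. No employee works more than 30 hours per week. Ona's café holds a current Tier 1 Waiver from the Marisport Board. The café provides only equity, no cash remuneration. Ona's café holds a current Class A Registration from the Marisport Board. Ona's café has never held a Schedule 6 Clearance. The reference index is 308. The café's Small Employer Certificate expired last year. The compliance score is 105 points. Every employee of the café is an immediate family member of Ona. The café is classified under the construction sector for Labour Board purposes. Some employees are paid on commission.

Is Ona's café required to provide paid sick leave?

No — exception (e) applies; Ona's café is not required to provide paid sick leave.

Exception (a): the employer is a non-profit; a current Tier F Clearance is held — every condition holds. Turning to paragraph (f): (f) operates against (a): a current Class A Registration is held. (a) is therefore removed.
Exception (b) requires that the employer operates from a single site; but the employer operates from multiple sites, so (b) is unavailable.
Exception (c) fails — the Small Employer Certificate has expired.
Exception (d) fails — the registered capacity is 230 units, short of 240 units.
Exception (e) is satisfied on its face — the coverage ratio is 11%, less than the 12% limit; a current Tier 1 Waiver is held. Considering the limiting provisions: (h) does not operate here — the reference index is 308, not less than 288. Exception (e) stands.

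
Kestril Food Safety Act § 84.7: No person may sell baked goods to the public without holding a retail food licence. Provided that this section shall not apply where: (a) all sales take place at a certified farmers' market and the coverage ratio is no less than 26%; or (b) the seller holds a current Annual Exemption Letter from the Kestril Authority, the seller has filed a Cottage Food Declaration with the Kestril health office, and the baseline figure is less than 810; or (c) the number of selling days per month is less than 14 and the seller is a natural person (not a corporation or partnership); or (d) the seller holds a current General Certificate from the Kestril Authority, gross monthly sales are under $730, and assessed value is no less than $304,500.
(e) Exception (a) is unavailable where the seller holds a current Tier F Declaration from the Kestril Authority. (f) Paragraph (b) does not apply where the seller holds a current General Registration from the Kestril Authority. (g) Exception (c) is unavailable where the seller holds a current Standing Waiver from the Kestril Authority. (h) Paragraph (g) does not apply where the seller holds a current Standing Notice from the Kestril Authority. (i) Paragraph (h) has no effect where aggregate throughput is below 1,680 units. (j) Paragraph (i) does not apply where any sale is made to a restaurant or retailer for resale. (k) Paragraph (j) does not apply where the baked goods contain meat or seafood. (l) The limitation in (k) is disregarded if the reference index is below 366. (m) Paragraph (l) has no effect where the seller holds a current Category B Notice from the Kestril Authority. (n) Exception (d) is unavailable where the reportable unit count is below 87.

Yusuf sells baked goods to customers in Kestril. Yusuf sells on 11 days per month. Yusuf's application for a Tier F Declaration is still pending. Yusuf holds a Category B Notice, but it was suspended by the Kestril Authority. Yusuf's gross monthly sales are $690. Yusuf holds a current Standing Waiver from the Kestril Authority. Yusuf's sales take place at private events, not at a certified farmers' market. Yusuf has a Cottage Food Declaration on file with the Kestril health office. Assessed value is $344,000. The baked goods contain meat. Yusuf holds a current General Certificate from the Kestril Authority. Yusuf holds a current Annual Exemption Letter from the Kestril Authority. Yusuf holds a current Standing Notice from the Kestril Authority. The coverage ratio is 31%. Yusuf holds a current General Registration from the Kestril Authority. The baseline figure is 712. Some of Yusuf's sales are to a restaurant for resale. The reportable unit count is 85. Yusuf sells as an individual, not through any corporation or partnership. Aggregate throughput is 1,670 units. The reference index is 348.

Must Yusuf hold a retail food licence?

Exception (a) requires that all sales take place at a certified farmers' market; but sales are at private events, not a certified farmers' market, so (a) is unavailable.
Exception (b)'s conditions are all satisfied: a current Annual Exemption Letter is held; a Cottage Food Declaration is on file; the baseline figure is 712, less than the 810 limit. But: (f) operates — a current General Registration is held. (b) is therefore removed.
Exception (c): the number of selling days per month is 11, less than the 14 limit; the seller is a natural person — every condition holds. Under paragraphs (g)–(m): (g) would limit (c) — a current Standing Waiver is held — but (h) sets (g) aside: (h) is triggered — a current Standing Notice is held. (i) is engaged (aggregate throughput is 1,670 units, below the 1,680 units limit), but is set aside by (j): (j) operates against (i): some sales are to a restaurant for resale. (k) applies (the baked goods contain meat), but is overridden by (l): (l) is engaged — the reference index is 348, below the 366 limit. (m), which would lift (l), is not triggered — there is no Category B Notice in force. Exception (c) stands.
Exception (d): a current General Certificate is held; gross monthly sales are $690, under the $730 limit; assessed value is $344,000, meeting the $304,500 threshold — every condition holds. However, paragraph (n) must be considered: (n) is engaged — the reportable unit count is 85, below the 87 limit. So (d) is unavailable.

No — exception (c) applies; Yusuf is not required to hold a retail food licence.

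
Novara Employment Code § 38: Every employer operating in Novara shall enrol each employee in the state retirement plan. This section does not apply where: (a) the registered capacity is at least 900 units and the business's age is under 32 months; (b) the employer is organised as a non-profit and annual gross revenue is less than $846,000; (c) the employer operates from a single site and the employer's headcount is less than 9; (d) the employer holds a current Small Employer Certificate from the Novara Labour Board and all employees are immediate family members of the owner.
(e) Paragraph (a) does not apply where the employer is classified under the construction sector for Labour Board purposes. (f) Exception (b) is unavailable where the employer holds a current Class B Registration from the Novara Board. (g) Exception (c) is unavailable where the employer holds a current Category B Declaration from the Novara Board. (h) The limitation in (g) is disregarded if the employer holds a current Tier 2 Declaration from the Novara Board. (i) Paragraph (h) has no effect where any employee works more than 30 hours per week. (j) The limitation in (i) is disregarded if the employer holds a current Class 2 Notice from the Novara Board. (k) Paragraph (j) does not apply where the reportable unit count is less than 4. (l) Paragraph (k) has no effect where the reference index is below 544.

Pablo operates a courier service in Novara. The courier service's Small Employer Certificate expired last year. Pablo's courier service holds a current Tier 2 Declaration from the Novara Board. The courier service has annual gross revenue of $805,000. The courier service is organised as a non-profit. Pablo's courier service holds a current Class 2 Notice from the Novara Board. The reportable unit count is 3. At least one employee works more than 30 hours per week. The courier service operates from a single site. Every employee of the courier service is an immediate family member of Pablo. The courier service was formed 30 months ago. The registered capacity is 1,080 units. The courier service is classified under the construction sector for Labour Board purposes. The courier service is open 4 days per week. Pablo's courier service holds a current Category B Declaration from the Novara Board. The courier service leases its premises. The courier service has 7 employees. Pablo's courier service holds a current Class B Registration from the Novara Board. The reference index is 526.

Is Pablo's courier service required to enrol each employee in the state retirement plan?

No — exception (c) applies; Pablo's courier service is not required to enrol each employee in the state retirement plan.

Exception (a): the registered capacity is 1,080 units, meeting the 900 units threshold; the business's age is 30 months, under the 32 months limit — every condition holds. But: (e) applies — the courier service is classified under the construction sector. (a) is therefore removed.
Exception (b) is satisfied on its face — the employer is a non-profit; annual gross revenue is $805,000, less than the $846,000 limit. But applying paragraph (f): (f) operates against (b): a current Class B Registration is held. Exception (b) does not apply.
All of (c)'s requirements are met (the employer operates from a single site; the employer's headcount is 7, less than the 9 limit). Applying paragraphs (g)–(l): (g) would limit (c) — a current Category B Declaration is held — but (h) sets (g) aside: (h) is engaged — a current Tier 2 Declaration is held. (i) operates (at least one employee exceeds 30 hours/week), but yields to (j): (j) applies — a current Class 2 Notice is held. (k) is triggered (the reportable unit count is 3, less than the 4 limit), but is overridden by (l): (l) operates — the reference index is 526, below the 544 limit. (c) remains available.
Exception (d) fails — the Small Employer Certificate has expired.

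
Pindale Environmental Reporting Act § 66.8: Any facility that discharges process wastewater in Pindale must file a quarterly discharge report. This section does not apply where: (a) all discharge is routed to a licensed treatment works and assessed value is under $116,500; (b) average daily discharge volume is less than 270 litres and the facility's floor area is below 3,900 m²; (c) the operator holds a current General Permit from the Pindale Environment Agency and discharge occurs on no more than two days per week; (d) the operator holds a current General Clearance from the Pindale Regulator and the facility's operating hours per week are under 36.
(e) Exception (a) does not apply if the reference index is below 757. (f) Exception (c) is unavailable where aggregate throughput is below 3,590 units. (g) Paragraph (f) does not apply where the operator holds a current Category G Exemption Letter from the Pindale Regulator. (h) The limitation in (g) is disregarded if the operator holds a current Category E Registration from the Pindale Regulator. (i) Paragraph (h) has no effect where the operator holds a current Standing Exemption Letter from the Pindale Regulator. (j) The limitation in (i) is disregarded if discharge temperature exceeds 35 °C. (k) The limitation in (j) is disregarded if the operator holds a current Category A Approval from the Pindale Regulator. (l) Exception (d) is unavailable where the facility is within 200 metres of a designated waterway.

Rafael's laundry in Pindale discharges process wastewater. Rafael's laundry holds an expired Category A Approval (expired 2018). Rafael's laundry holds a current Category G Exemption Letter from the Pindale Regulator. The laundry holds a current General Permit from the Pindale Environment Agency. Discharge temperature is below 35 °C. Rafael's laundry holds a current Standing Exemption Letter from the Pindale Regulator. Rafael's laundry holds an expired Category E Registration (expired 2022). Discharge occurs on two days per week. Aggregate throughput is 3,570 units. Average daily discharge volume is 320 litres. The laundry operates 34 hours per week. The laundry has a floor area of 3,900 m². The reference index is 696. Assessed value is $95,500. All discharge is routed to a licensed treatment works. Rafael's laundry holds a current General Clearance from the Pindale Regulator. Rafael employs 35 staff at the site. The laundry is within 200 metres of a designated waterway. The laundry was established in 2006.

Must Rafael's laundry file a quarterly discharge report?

Exception (a)'s conditions are all satisfied: discharge is routed to a licensed treatment works; assessed value is $95,500, under the $116,500 limit. Turning to paragraph (e): (e) operates against (a): the reference index is 696, below the 757 limit. Exception (a) does not apply.
Exception (b) requires that average daily discharge volume is less than 270 litres; but average daily discharge volume is 320 litres, not less than 270 litres, so (b) is unavailable.
Exception (c): a current General Permit is held; discharge occurs on no more than two days per week — every condition holds. Applying paragraphs (f)–(k): (f) would limit (c) — aggregate throughput is 3,570 units, below the 3,590 units limit — but (g) sets (f) aside: (g) operates against (f): a current Category G Exemption Letter is held. (h) does not operate here (there is no Category E Registration in force), so (g) stands. So (c) applies.
Exception (d) is satisfied on its face — a current General Clearance is held; the facility's operating hours per week are 34, under the 36 limit. But: (l) operates against (d): the laundry is within 200 m of a designated waterway. So (d) is unavailable.

No — exception (c) applies; Rafael's laundry is not required to file a quarterly discharge report.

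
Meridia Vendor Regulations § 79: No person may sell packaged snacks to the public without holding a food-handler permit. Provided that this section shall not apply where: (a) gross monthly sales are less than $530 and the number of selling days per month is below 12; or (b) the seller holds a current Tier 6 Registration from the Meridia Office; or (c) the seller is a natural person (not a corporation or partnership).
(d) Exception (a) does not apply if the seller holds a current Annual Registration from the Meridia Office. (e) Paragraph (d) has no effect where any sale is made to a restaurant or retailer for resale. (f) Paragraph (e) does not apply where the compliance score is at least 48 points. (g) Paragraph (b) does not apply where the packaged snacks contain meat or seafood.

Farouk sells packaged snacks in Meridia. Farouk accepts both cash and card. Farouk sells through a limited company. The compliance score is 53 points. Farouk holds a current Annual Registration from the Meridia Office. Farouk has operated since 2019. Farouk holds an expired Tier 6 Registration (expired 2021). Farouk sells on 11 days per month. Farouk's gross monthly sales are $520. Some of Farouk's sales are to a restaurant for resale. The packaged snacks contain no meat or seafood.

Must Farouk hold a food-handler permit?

Yes — Farouk must hold a food-handler permit.

Exception (a) is satisfied on its face — gross monthly sales are $520, less than the $530 limit; the number of selling days per month is 11, below the 12 limit. But: (d) operates against (a): a current Annual Registration is held. (e) applies (some sales are to a restaurant for resale), but is overridden by (f): (f) operates against (e): the compliance score is 53 points, meeting the 48 points threshold. So (a) is unavailable.
Exception (b) requires that the seller holds a current Tier 6 Registration from the Meridia Office; but no current Tier 6 Registration is held, so (b) is unavailable.
Exception (c) requires that the seller is a natural person (not a corporation or partnership); but the seller operates through a limited company, so (c) is unavailable.
No exception displaces § 79.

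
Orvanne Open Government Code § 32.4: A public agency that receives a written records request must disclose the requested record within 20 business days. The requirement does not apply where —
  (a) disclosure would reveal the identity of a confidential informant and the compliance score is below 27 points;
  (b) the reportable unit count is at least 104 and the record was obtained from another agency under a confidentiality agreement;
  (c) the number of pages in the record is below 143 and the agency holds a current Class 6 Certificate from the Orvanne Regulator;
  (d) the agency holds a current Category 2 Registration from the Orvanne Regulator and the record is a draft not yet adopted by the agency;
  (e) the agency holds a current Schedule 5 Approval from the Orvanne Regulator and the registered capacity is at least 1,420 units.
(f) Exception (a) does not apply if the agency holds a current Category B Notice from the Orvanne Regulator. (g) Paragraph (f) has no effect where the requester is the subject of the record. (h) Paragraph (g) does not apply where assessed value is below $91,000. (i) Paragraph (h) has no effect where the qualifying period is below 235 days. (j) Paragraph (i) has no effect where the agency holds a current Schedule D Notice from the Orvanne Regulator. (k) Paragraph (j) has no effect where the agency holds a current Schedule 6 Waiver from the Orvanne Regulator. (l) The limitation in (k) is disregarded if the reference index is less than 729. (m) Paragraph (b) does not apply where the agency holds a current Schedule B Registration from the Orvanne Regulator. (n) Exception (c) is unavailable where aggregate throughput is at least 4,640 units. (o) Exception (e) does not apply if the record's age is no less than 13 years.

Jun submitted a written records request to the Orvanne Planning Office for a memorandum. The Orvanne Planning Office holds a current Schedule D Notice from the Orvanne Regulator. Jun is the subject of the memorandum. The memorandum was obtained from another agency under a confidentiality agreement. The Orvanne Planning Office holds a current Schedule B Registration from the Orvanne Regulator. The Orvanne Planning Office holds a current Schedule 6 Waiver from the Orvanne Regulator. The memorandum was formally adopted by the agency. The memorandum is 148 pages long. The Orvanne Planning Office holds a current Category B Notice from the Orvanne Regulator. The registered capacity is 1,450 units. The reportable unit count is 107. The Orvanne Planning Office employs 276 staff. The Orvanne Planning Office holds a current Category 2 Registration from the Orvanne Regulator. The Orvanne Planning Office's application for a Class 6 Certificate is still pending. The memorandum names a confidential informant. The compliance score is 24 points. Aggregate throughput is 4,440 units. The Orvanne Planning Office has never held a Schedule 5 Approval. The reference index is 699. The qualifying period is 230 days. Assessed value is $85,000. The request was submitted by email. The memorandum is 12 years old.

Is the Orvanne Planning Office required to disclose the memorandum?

Exception (a)'s conditions are all satisfied: the memorandum names a confidential informant; the compliance score is 24 points, below the 27 points limit. But applying paragraphs (f)–(l): (f) operates against (a): a current Category B Notice is held. (g) would limit (f) — Jun is the subject of the memorandum — but (h) sets (g) aside: (h) operates against (g): assessed value is $85,000, below the $91,000 limit. (i) would limit (h) — the qualifying period is 230 days, below the 235 days limit — but (j) sets (i) aside: (j) operates against (i): a current Schedule D Notice is held. (k) would limit (j) — a current Schedule 6 Waiver is held — but (l) sets (k) aside: (l) operates against (k): the reference index is 699, less than the 729 limit. So (a) is unavailable.
Exception (b): the reportable unit count is 107, meeting the 104 threshold; the memorandum was obtained under a confidentiality agreement — every condition holds. But applying paragraph (m): (m) is triggered — a current Schedule B Registration is held. So (b) is unavailable.
Exception (c) requires that the number of pages in the record is below 143; but the number of pages in the record is 148, not below 143, so (c) is unavailable.
Exception (d) fails — the memorandum has been formally adopted.
Exception (e) fails — there is no Schedule 5 Approval in force.
No exception is made out. the Orvanne Planning Office falls within the general rule.

Yes — the Orvanne Planning Office must disclose the memorandum.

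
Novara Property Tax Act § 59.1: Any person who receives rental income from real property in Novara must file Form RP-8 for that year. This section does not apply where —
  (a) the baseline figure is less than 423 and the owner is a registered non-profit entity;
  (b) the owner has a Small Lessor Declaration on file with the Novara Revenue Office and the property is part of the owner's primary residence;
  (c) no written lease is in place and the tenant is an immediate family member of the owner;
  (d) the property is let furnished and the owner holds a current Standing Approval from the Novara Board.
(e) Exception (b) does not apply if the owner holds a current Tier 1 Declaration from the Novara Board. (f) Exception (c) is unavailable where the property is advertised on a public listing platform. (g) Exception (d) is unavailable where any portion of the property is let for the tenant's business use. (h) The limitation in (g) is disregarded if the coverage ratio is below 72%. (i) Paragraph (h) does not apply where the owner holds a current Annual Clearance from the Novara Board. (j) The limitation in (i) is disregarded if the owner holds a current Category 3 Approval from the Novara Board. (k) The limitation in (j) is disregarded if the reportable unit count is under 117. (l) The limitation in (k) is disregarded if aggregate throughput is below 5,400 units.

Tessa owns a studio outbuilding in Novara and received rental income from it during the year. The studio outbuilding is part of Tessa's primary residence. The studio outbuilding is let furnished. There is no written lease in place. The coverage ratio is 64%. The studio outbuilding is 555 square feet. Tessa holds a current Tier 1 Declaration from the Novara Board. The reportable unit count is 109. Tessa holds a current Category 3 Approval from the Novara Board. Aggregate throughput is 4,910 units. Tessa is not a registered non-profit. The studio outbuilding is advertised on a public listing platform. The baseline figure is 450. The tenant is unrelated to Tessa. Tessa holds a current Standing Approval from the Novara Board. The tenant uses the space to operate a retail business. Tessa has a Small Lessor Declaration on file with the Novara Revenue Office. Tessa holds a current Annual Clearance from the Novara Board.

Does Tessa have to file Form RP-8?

Exception (a) requires that the baseline figure is less than 423; but the baseline figure is 450, not less than 423, so (a) is unavailable.
Exception (b): a Small Lessor Declaration is on file; the studio outbuilding is part of the primary residence — every condition holds. But: (e) operates against (b): a current Tier 1 Declaration is held. So (b) is unavailable.
Exception (c) requires that the tenant is an immediate family member of the owner; but the tenant is unrelated to the owner, so (c) is unavailable.
All of (d)'s requirements are met (the property is let furnished; a current Standing Approval is held). Considering the limiting provisions: (g) operates (the space is let for business use), but yields to (h): (h) applies — the coverage ratio is 64%, below the 72% limit. (i) is engaged (a current Annual Clearance is held), but yields to (j): (j) is engaged — a current Category 3 Approval is held. (k) is triggered (the reportable unit count is 109, under the 117 limit), but is overridden by (l): (l) operates against (k): aggregate throughput is 4,910 units, below the 5,400 units limit. So (d) applies.

No — exception (d) applies; Tessa is not required to file Form RP-8.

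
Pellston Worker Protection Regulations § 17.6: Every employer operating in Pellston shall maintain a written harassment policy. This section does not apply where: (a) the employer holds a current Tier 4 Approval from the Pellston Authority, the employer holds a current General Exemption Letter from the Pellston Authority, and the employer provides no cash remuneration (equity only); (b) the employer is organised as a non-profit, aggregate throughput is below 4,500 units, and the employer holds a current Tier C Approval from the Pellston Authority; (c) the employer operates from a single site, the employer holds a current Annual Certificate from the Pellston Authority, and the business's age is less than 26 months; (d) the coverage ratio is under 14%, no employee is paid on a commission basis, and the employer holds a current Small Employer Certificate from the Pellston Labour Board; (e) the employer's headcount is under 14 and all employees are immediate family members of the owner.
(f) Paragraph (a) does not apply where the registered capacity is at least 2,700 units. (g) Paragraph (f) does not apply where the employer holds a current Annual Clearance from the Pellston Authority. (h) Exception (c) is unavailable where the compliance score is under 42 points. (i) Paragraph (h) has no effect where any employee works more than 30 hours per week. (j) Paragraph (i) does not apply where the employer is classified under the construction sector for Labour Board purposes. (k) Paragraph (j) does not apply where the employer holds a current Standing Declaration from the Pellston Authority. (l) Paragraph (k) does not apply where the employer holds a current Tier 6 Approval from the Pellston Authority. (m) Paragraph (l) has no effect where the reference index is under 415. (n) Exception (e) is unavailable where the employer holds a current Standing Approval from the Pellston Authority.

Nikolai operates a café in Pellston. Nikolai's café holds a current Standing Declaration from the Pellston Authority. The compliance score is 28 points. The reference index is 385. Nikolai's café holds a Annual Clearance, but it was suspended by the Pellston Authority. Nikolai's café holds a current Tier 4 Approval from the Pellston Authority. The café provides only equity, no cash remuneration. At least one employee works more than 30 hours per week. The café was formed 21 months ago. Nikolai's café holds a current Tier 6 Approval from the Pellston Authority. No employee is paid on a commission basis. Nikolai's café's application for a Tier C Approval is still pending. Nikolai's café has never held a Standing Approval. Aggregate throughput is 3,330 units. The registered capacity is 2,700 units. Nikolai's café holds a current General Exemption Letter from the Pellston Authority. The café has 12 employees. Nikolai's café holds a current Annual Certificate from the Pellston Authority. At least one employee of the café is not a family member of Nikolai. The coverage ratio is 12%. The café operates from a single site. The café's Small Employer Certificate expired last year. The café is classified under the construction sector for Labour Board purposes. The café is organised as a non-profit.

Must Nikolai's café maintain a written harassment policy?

Exception (a)'s conditions are all satisfied: a current Tier 4 Approval is held; a current General Exemption Letter is held; remuneration is equity-only. However, paragraphs (f)–(g) must be considered: (f) operates against (a): the registered capacity is 2,700 units, meeting the 2,700 units threshold. (g) is not triggered (there is no Annual Clearance in force), so (f) stands. Exception (a) does not apply.
Exception (b) fails — no current Tier C Approval is held.
All of (c)'s requirements are met (the employer operates from a single site; a current Annual Certificate is held; the business's age is 21 months, less than the 26 months limit). Applying paragraphs (h)–(m): (h) operates (the compliance score is 28 points, under the 42 points limit), but is set aside by (i): (i) is engaged — at least one employee exceeds 30 hours/week. (j) would limit (i) — the café is classified under the construction sector — but (k) sets (j) aside: (k) operates against (j): a current Standing Declaration is held. (l) is engaged (a current Tier 6 Approval is held), but is set aside by (m): (m) is triggered — the reference index is 385, under the 415 limit. So (c) applies.
Exception (d) fails — the Small Employer Certificate has expired.
Exception (e) does not apply: at least one employee is not a family member.

No — exception (c) applies; Nikolai's café is not required to maintain a written harassment policy.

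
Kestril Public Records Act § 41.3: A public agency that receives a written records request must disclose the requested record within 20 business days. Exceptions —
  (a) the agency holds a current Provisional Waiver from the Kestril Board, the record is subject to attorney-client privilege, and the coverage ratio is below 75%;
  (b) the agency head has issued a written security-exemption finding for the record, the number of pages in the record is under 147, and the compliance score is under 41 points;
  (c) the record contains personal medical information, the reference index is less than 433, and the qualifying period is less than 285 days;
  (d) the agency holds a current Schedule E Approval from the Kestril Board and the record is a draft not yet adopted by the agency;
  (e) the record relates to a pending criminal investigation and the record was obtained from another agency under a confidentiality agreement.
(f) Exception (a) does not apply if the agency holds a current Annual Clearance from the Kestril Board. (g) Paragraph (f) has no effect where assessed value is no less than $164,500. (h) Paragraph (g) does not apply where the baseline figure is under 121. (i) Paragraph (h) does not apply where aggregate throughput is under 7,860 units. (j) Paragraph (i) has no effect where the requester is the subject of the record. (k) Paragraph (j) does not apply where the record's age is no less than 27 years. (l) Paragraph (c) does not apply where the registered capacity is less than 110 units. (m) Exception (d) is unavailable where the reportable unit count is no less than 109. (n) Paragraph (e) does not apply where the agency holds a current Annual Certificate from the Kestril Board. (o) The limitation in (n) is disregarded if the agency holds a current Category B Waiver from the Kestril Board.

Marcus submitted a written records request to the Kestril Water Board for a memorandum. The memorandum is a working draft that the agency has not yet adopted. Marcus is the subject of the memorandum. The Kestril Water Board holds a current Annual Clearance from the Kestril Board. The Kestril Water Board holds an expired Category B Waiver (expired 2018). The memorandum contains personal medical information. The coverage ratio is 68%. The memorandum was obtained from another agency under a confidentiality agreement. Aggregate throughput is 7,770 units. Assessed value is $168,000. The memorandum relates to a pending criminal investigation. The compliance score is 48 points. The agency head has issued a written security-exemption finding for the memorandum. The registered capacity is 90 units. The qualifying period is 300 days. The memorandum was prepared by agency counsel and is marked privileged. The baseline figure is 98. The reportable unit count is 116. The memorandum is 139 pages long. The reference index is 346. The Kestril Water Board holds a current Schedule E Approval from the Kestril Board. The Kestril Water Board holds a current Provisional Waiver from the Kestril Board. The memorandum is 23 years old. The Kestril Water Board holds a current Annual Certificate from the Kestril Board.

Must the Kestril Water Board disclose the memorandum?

Yes — the Kestril Water Board must disclose the memorandum.

All of (a)'s requirements are met (a current Provisional Waiver is held; the memorandum is privileged; the coverage ratio is 68%, below the 75% limit). However, paragraphs (f)–(k) must be considered: (f) applies — a current Annual Clearance is held. (g) applies (assessed value is $168,000, meeting the $164,500 threshold), but is set aside by (h): (h) operates against (g): the baseline figure is 98, under the 121 limit. (i) is engaged (aggregate throughput is 7,770 units, under the 7,860 units limit), but is set aside by (j): (j) operates against (i): Marcus is the subject of the memorandum. (k) does not operate here (the record's age is 23 years, short of 27 years), so (j) stands. (a) is therefore removed.
Exception (b) requires that the compliance score is under 41 points; but the compliance score is 48 points, not under 41 points, so (b) is unavailable.
Exception (c) requires that the qualifying period is less than 285 days; but the qualifying period is 300 days, not less than 285 days, so (c) is unavailable.
All of (d)'s requirements are met (a current Schedule E Approval is held; the memorandum is an unadopted draft). But applying paragraph (m): (m) operates — the reportable unit count is 116, meeting the 109 threshold. (d) is therefore removed.
Exception (e): the memorandum relates to a pending investigation; the memorandum was obtained under a confidentiality agreement — every condition holds. However, paragraphs (n)–(o) must be considered: (n) operates against (e): a current Annual Certificate is held. (o), which would lift (n), does not operate here — the Category B Waiver is not current. So (e) is unavailable.
No exception is made out. the Kestril Water Board falls within the general rule.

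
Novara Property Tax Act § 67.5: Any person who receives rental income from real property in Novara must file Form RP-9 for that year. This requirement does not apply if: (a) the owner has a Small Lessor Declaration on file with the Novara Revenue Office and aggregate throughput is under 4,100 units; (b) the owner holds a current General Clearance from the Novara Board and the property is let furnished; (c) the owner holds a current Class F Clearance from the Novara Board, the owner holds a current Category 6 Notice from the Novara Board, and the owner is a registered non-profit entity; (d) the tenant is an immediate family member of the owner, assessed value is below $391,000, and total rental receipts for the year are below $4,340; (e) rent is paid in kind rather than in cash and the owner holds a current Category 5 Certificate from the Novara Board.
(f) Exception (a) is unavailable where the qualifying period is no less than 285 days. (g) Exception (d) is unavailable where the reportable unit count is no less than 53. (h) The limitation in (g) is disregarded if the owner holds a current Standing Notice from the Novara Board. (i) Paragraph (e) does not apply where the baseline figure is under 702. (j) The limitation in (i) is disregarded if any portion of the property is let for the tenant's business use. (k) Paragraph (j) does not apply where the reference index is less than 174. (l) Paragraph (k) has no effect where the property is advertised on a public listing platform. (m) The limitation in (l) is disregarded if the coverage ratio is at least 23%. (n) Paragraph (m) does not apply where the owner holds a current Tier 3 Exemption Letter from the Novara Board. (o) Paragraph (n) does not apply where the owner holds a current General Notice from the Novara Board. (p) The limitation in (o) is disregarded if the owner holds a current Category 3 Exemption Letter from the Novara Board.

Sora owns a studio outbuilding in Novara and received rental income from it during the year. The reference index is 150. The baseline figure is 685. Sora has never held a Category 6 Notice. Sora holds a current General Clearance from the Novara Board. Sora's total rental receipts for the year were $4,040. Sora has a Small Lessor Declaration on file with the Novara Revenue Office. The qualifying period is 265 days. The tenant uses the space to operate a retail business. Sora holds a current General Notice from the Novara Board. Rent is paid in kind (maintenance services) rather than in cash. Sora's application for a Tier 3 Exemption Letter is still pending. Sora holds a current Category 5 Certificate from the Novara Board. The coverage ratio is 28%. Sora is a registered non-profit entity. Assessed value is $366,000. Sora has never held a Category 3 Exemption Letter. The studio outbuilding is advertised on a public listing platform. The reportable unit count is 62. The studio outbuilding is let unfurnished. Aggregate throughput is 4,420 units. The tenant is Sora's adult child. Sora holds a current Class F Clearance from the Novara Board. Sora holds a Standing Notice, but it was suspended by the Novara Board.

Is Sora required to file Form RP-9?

Exception (a) fails — aggregate throughput is 4,420 units, not under 4,100 units.
Exception (b) requires that the property is let furnished; but the property is let unfurnished, so (b) is unavailable.
Exception (c) requires that the owner holds a current Category 6 Notice from the Novara Board; but the Category 6 Notice is not current, so (c) is unavailable.
Exception (d): the tenant is an immediate family member; assessed value is $366,000, below the $391,000 limit; total rental receipts for the year are $4,040, below the $4,340 limit — every condition holds. But: (g) applies — the reportable unit count is 62, meeting the 53 threshold. (h), which would lift (g), is inapplicable — the Standing Notice is not current. So (d) is unavailable.
All of (e)'s requirements are met (rent is paid in kind; a current Category 5 Certificate is held). But applying paragraphs (i)–(p): (i) operates against (e): the baseline figure is 685, under the 702 limit. (j) is engaged (the space is let for business use), but is set aside by (k): (k) operates against (j): the reference index is 150, less than the 174 limit. (l) is engaged (the property is publicly advertised), but is overridden by (m): (m) operates against (l): the coverage ratio is 28%, meeting the 23% threshold. (n), which would lift (m), is not triggered — the Tier 3 Exemption Letter is not current. (e) is therefore removed.
No exception applies. The general rule governs.

Yes — Sora must file Form RP-9.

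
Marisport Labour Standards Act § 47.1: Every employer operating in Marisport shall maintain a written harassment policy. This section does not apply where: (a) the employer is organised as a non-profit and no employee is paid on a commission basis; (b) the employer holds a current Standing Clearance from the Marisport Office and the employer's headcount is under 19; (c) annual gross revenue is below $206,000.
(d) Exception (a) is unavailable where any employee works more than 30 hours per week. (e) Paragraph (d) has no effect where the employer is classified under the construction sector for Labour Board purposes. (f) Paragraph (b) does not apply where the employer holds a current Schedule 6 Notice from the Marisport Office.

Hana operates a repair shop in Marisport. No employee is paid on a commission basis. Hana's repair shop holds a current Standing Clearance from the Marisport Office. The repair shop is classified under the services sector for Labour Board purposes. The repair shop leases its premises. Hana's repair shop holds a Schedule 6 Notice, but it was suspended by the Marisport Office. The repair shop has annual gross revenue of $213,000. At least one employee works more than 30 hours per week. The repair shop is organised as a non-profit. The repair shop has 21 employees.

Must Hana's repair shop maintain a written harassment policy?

All of (a)'s requirements are met (the employer is a non-profit; no employee is paid on commission). But: (d) applies — at least one employee exceeds 30 hours/week. (e) is not triggered (the repair shop is classified under the services sector), so (d) stands. Exception (a) does not apply.
Exception (b) fails — the employer's headcount is 21, not under 19.
Exception (c) requires that annual gross revenue is below $206,000; but annual gross revenue is $213,000, not below $206,000, so (c) is unavailable.
No exception is made out. Hana's repair shop falls within the general rule.

Yes — Hana's repair shop must maintain a written harassment policy.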